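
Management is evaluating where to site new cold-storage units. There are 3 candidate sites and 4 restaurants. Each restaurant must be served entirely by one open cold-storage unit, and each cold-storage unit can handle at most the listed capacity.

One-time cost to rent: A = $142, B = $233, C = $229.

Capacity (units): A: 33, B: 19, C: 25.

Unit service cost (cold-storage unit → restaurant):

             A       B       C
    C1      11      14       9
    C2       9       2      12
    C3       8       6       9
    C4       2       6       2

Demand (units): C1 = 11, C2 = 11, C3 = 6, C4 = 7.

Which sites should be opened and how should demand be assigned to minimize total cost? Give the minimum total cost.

Minimum total cost: 568

Open {A, B}: C1→A 11·11=121, C2→B 2·11=22, C3→B 6·6=36, C4→A 2·7=14.
Loads: A carries 18/33, B carries 17/19. Service 193; fixed 375; total 568.
Next best feasible plan costs 580.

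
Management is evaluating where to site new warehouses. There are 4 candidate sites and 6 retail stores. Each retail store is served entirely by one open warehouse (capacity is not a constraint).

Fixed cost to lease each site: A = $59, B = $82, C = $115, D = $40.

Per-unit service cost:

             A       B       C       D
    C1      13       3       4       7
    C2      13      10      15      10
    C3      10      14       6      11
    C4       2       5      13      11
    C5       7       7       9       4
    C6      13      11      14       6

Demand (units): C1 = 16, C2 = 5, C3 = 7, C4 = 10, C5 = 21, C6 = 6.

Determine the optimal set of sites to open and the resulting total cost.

Open B and D; minimum total cost 467.

For any fixed open set, each retail store goes to its cheapest open site; total = fixed + service.
{B, D}: C1→B 3·16=48, C2→B 10·5=50, C3→D 11·7=77, C4→B 5·10=50, C5→D 4·21=84, C6→D 6·6=36. Service 345; fixed 122; total 467.
{A, D}: service 372 + fixed 99 = 471
{A, B, D}: service 308 + fixed 181 = 489
{A, B, C, D}: C1→B 3·16=48, C2→B 10·5=50, C3→C 6·7=42, C4→A 2·10=20, C5→D 4·21=84, C6→D 6·6=36. Service 280; fixed 296; total 576.
No other subset beats 467.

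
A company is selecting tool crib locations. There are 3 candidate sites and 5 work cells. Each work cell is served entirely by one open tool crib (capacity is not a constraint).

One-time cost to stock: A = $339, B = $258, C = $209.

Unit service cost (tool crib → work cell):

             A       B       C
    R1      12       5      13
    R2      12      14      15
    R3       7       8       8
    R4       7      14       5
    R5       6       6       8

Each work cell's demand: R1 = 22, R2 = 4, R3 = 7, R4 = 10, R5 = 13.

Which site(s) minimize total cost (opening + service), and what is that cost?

Open B only; minimum total cost 698.

For any fixed open set, each work cell goes to its cheapest open site; total = fixed + service.
{B}: R1→B 5·22=110, R2→B 14·4=56, R3→B 8·7=56, R4→B 14·10=140, R5→B 6·13=78. Service 440; fixed 258; total 698.
{C}: service 556 + fixed 209 = 765
{B, C}: R1→B 5·22=110, R2→B 14·4=56, R3→B 8·7=56, R4→C 5·10=50, R5→B 6·13=78. Service 350; fixed 467; total 817.
{A, B, C}: service 335 + fixed 806 = 1141
No other subset beats 698.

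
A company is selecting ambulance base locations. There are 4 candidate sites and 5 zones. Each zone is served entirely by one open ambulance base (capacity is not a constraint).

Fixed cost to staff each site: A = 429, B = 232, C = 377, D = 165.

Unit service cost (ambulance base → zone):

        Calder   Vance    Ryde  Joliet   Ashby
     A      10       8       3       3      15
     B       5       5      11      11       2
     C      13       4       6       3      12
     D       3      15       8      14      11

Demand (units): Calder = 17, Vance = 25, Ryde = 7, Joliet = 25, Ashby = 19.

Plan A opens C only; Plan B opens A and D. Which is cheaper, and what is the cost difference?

Plan A is cheaper by 107.

Plan A: {C}: Calder→C 13·17=221, Vance→C 4·25=100, Ryde→C 6·7=42, Joliet→C 3·25=75, Ashby→C 12·19=228. Service 666; fixed 377; total 1043.
Plan B: {A, D}: Calder→D 3·17=51, Vance→A 8·25=200, Ryde→A 3·7=21, Joliet→A 3·25=75, Ashby→D 11·19=209. Service 556; fixed 594; total 1150.
Difference: |1043 − 1150| = 107.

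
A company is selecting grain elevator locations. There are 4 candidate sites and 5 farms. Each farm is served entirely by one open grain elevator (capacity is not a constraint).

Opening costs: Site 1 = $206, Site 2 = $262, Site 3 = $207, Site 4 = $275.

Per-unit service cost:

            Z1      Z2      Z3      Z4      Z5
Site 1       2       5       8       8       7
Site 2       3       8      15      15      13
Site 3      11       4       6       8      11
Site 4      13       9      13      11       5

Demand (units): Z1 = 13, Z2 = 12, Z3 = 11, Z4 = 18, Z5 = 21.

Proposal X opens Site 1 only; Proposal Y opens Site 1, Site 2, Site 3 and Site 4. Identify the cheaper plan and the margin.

Proposal X is cheaper by 668.

Proposal X: {Site 1}: Z1→Site 1 2·13=26, Z2→Site 1 5·12=60, Z3→Site 1 8·11=88, Z4→Site 1 8·18=144, Z5→Site 1 7·21=147. Service 465; fixed 206; total 671.
Proposal Y: {Site 1, Site 2, Site 3, Site 4}: Z1→Site 1 2·13=26, Z2→Site 3 4·12=48, Z3→Site 3 6·11=66, Z4→Site 1 8·18=144, Z5→Site 4 5·21=105. Service 389; fixed 950; total 1339.
Difference: |671 − 1339| = 668.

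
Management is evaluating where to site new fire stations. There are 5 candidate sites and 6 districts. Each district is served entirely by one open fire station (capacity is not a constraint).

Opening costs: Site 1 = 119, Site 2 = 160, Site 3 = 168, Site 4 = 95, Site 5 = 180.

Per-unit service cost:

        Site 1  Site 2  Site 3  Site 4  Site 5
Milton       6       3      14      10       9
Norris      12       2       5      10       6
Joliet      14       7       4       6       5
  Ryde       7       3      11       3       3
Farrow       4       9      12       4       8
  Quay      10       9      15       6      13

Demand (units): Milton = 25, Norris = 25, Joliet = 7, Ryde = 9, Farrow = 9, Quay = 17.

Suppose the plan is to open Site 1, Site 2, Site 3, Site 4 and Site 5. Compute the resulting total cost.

Total cost: 1040

Each district is assigned to its cheapest site among the open ones.
{Site 1, Site 2, Site 3, Site 4, Site 5}: Milton→Site 2 3·25=75, Norris→Site 2 2·25=50, Joliet→Site 3 4·7=28, Ryde→Site 2 3·9=27, Farrow→Site 1 4·9=36, Quay→Site 4 6·17=102. Service 318; fixed 722; total 1040.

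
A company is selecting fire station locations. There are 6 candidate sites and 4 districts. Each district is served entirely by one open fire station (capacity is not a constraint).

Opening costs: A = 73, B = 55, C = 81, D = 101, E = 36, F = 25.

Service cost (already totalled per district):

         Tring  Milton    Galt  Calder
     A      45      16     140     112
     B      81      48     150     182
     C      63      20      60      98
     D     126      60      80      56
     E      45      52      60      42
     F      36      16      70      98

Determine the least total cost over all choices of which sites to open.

Minimum total cost: 215

For any fixed open set, each district goes to its cheapest open site; total = fixed + service.
{E, F}: Tring→F 36, Milton→F 16, Galt→E 60, Calder→E 42. Service 154; fixed 61; total 215.
{E}: service 199 + fixed 36 = 235
{F}: Tring→F 36, Milton→F 16, Galt→F 70, Calder→F 98. Service 220; fixed 25; total 245.
{A, B, C, D, E, F}: Tring→F 36, Milton→A 16, Galt→C 60, Calder→E 42. Service 154; fixed 371; total 525.
No other subset beats 215.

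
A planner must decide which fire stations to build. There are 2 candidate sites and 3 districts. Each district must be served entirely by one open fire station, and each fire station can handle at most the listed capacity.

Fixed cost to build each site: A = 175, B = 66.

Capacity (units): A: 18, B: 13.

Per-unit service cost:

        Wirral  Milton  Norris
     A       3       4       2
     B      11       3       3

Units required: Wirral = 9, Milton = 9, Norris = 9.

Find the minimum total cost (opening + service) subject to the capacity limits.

Minimum total cost: 313

Open {A, B}: Wirral→A 3·9=27, Milton→B 3·9=27, Norris→A 2·9=18.
Loads: A carries 18/18, B carries 9/13. Service 72; fixed 241; total 313.
Next best feasible plan costs 331.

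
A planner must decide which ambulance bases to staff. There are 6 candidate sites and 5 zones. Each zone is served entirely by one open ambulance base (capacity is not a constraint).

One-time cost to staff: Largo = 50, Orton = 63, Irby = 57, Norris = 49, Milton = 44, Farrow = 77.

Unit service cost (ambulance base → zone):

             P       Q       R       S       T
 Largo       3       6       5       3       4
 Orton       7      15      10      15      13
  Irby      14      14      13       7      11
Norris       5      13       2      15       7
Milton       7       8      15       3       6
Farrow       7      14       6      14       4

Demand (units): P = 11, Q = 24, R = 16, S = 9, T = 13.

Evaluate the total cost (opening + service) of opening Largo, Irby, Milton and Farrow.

Total cost: 564

Each zone is assigned to its cheapest site among the open ones.
{Largo, Irby, Milton, Farrow}: P→Largo 3·11=33, Q→Largo 6·24=144, R→Largo 5·16=80, S→Largo 3·9=27, T→Largo 4·13=52. Service 336; fixed 228; total 564.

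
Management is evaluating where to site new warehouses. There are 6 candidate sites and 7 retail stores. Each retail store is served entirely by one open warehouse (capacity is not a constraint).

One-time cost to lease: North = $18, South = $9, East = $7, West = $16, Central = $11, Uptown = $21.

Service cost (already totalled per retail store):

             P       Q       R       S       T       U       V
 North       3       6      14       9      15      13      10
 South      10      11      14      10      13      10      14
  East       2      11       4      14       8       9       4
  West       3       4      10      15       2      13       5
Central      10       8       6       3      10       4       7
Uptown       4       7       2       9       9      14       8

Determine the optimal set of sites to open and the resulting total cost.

For any fixed open set, each retail store goes to its cheapest open site; total = fixed + service.
{East, Central}: P→East 2, Q→Central 8, R→East 4, S→Central 3, T→East 8, U→Central 4, V→East 4. Service 33; fixed 18; total 51.
{West, Central}: service 27 + fixed 27 = 54
{East, West, Central}: service 23 + fixed 34 = 57
{North, South, East, West, Central, Uptown}: service 21 + fixed 82 = 103
No other subset beats 51.

Open East and Central; minimum total cost 51.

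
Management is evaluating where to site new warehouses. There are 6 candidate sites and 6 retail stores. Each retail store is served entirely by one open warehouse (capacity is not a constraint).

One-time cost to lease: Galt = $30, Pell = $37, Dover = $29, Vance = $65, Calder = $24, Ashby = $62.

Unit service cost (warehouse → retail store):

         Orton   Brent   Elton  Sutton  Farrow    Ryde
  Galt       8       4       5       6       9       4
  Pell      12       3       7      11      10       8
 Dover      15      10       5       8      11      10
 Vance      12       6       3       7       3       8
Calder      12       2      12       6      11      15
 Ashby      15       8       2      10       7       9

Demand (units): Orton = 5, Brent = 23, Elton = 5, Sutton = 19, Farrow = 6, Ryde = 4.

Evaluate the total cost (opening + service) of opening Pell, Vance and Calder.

Total cost: 411

Each retail store is assigned to its cheapest site among the open ones.
{Pell, Vance, Calder}: Orton→Pell 12·5=60, Brent→Calder 2·23=46, Elton→Vance 3·5=15, Sutton→Calder 6·19=114, Farrow→Vance 3·6=18, Ryde→Pell 8·4=32. Service 285; fixed 126; total 411.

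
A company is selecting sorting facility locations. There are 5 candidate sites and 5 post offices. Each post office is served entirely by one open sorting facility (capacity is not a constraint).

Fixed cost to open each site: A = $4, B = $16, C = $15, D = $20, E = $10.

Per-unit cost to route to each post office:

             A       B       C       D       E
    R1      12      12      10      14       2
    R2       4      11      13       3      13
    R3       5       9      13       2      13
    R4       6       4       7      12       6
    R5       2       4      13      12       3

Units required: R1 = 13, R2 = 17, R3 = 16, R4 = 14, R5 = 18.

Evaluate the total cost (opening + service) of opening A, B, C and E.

Total cost: 311

Each post office is assigned to its cheapest site among the open ones.
{A, B, C, E}: R1→E 2·13=26, R2→A 4·17=68, R3→A 5·16=80, R4→B 4·14=56, R5→A 2·18=36. Service 266; fixed 45; total 311.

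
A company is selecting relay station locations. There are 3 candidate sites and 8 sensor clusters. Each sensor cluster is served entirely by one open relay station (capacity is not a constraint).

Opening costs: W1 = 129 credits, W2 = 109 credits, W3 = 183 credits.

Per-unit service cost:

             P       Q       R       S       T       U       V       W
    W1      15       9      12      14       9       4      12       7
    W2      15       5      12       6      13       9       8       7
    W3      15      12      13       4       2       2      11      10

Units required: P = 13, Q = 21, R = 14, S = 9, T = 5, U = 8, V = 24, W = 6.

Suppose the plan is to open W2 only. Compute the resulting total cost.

Total cost: 1002

Each sensor cluster is assigned to its cheapest site among the open ones.
{W2}: P→W2 15·13=195, Q→W2 5·21=105, R→W2 12·14=168, S→W2 6·9=54, T→W2 13·5=65, U→W2 9·8=72, V→W2 8·24=192, W→W2 7·6=42. Service 893; fixed 109; total 1002.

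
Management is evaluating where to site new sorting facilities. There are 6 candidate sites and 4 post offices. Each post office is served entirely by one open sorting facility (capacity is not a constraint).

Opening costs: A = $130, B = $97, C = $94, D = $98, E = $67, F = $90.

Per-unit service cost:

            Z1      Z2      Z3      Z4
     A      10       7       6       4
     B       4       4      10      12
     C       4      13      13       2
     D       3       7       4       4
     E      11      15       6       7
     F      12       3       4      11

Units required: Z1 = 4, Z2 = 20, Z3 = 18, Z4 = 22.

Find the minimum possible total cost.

For any fixed open set, each post office goes to its cheapest open site; total = fixed + service.
{C, F}: Z1→C 4·4=16, Z2→F 3·20=60, Z3→F 4·18=72, Z4→C 2·22=44. Service 192; fixed 184; total 376.
{D}: Z1→D 3·4=12, Z2→D 7·20=140, Z3→D 4·18=72, Z4→D 4·22=88. Service 312; fixed 98; total 410.
{D, F}: Z1→D 3·4=12, Z2→F 3·20=60, Z3→D 4·18=72, Z4→D 4·22=88. Service 232; fixed 188; total 420.
{A, B, C, D, E, F}: service 188 + fixed 576 = 764
No other subset beats 376.

Minimum total cost: 376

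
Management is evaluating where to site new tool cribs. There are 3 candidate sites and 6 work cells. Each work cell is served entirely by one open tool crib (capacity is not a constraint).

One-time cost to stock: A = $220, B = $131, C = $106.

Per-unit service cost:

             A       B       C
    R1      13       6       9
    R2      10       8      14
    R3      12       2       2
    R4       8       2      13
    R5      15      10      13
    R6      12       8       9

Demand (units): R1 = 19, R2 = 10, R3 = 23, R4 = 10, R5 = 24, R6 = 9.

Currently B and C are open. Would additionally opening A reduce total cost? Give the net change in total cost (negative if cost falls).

No — net change +220 (cost rises by 220).

Current service cost with {B, C}: 572.
Adding A: each work cell re-picks its cheapest; new service cost 572, saving 0.
Extra fixed cost: 220. Net change = 220 − 0 = 220.
(Totals: 809 → 1029.)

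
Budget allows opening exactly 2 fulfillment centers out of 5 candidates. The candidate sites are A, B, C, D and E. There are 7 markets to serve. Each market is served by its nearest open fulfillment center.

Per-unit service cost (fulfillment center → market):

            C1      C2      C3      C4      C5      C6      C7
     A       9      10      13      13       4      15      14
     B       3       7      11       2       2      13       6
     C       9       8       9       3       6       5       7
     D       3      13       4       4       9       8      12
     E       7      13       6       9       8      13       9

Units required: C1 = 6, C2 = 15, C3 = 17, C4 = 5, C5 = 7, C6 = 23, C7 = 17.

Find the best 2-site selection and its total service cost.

With exactly 2 open, each market uses its cheapest among the chosen.
{C, D}: C1→D 3·6=18, C2→C 8·15=120, C3→D 4·17=68, C4→C 3·5=15, C5→C 6·7=42, C6→C 5·23=115, C7→C 7·17=119. Service cost 497.
{B, D}: service cost 501
{B, C}: service cost 517
Among all 10 size-2 choices, {C, D} is lowest.

Choose C and D; total service cost 497.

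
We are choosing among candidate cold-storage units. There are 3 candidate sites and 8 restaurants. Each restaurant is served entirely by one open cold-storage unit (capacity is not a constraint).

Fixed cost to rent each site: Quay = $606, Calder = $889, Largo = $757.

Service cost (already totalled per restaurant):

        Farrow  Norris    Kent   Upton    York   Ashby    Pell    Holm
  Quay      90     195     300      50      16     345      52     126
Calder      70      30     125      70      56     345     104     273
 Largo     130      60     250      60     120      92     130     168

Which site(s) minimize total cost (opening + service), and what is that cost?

Open Largo only; minimum total cost 1767.

For any fixed open set, each restaurant goes to its cheapest open site; total = fixed + service.
{Largo}: Farrow→Largo 130, Norris→Largo 60, Kent→Largo 250, Upton→Largo 60, York→Largo 120, Ashby→Largo 92, Pell→Largo 130, Holm→Largo 168. Service 1010; fixed 757; total 1767.
{Quay}: service 1174 + fixed 606 = 1780
{Calder}: service 1073 + fixed 889 = 1962
{Quay, Calder, Largo}: service 561 + fixed 2252 = 2813
No other subset beats 1767.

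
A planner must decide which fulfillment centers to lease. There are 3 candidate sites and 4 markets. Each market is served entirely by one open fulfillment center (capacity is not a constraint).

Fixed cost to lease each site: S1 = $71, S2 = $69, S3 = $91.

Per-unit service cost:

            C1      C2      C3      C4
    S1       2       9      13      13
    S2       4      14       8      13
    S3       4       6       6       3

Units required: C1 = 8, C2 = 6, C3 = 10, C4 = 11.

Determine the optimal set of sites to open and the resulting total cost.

Open S3 only; minimum total cost 252.

For any fixed open set, each market goes to its cheapest open site; total = fixed + service.
{S3}: C1→S3 4·8=32, C2→S3 6·6=36, C3→S3 6·10=60, C4→S3 3·11=33. Service 161; fixed 91; total 252.
{S1, S3}: C1→S1 2·8=16, C2→S3 6·6=36, C3→S3 6·10=60, C4→S3 3·11=33. Service 145; fixed 162; total 307.
{S2, S3}: service 161 + fixed 160 = 321
{S1, S2, S3}: C1→S1 2·8=16, C2→S3 6·6=36, C3→S3 6·10=60, C4→S3 3·11=33. Service 145; fixed 231; total 376.
(All 7 nonempty subsets were checked; S3 only is lowest.)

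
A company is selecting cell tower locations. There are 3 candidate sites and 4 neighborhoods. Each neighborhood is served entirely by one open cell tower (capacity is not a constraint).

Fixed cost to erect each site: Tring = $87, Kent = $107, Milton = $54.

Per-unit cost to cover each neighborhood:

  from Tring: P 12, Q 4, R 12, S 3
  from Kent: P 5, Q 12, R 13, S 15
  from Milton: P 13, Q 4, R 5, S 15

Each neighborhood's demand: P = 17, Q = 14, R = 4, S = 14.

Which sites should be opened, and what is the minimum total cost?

Open Tring and Kent; minimum total cost 425.

For any fixed open set, each neighborhood goes to its cheapest open site; total = fixed + service.
{Tring, Kent}: P→Kent 5·17=85, Q→Tring 4·14=56, R→Tring 12·4=48, S→Tring 3·14=42. Service 231; fixed 194; total 425.
{Tring}: service 350 + fixed 87 = 437
{Tring, Kent, Milton}: P→Kent 5·17=85, Q→Tring 4·14=56, R→Milton 5·4=20, S→Tring 3·14=42. Service 203; fixed 248; total 451.
{Milton}: service 507 + fixed 54 = 561
(All 7 nonempty subsets were checked; Tring and Kent is lowest.)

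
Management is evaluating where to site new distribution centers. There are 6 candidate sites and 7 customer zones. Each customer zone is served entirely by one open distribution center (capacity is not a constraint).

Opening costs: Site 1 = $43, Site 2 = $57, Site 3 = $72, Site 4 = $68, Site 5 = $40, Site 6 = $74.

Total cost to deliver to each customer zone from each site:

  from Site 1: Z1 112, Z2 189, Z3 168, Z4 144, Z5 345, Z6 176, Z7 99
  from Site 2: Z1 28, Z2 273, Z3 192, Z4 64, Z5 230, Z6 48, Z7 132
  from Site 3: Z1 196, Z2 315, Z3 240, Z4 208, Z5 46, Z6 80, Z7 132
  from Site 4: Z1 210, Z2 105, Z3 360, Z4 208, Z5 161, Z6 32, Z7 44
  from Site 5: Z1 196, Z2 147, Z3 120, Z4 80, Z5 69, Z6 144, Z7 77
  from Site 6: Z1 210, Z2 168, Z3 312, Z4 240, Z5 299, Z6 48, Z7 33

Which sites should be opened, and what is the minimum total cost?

For any fixed open set, each customer zone goes to its cheapest open site; total = fixed + service.
{Site 2, Site 4, Site 5}: Z1→Site 2 28, Z2→Site 4 105, Z3→Site 5 120, Z4→Site 2 64, Z5→Site 5 69, Z6→Site 4 32, Z7→Site 4 44. Service 462; fixed 165; total 627.
{Site 2, Site 5}: Z1→Site 2 28, Z2→Site 5 147, Z3→Site 5 120, Z4→Site 2 64, Z5→Site 5 69, Z6→Site 2 48, Z7→Site 5 77. Service 553; fixed 97; total 650.
{Site 1, Site 2, Site 4, Site 5}: Z1→Site 2 28, Z2→Site 4 105, Z3→Site 5 120, Z4→Site 2 64, Z5→Site 5 69, Z6→Site 4 32, Z7→Site 4 44. Service 462; fixed 208; total 670.
{Site 1, Site 2, Site 3, Site 4, Site 5, Site 6}: Z1→Site 2 28, Z2→Site 4 105, Z3→Site 5 120, Z4→Site 2 64, Z5→Site 3 46, Z6→Site 4 32, Z7→Site 6 33. Service 428; fixed 354; total 782.
No other subset beats 627.

Open Site 2, Site 4 and Site 5; minimum total cost 627.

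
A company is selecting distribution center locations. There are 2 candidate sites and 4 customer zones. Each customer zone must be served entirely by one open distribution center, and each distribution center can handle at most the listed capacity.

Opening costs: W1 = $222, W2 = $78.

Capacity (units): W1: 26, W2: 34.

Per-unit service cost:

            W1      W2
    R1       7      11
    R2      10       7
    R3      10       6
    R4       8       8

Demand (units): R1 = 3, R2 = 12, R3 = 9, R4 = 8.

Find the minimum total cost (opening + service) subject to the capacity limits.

Open {W2}: R1→W2 11·3=33, R2→W2 7·12=84, R3→W2 6·9=54, R4→W2 8·8=64.
Loads: W2 carries 32/34. Service 235; fixed 78; total 313.
Next best feasible plan costs 523.

Minimum total cost: 313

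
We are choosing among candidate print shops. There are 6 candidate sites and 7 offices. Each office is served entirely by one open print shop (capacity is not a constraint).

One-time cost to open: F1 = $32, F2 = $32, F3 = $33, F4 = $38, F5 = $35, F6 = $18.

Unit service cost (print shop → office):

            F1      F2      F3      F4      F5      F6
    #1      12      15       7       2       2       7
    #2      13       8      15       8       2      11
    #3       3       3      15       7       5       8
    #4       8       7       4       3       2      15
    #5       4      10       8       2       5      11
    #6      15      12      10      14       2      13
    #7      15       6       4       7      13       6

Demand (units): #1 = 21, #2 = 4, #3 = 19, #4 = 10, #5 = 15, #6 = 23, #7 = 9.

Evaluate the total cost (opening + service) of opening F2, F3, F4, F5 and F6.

Total cost: 395

Each office is assigned to its cheapest site among the open ones.
{F2, F3, F4, F5, F6}: #1→F4 2·21=42, #2→F5 2·4=8, #3→F2 3·19=57, #4→F5 2·10=20, #5→F4 2·15=30, #6→F5 2·23=46, #7→F3 4·9=36. Service 239; fixed 156; total 395.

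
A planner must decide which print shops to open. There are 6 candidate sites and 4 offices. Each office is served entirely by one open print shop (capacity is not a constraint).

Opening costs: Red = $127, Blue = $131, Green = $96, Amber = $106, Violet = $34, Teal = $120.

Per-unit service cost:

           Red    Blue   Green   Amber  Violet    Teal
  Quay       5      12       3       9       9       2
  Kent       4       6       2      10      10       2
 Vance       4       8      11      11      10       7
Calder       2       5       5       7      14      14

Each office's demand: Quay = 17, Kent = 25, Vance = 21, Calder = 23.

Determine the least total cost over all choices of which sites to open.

Minimum total cost: 442

For any fixed open set, each office goes to its cheapest open site; total = fixed + service.
{Red}: Quay→Red 5·17=85, Kent→Red 4·25=100, Vance→Red 4·21=84, Calder→Red 2·23=46. Service 315; fixed 127; total 442.
{Red, Green}: Quay→Green 3·17=51, Kent→Green 2·25=50, Vance→Red 4·21=84, Calder→Red 2·23=46. Service 231; fixed 223; total 454.
{Red, Teal}: Quay→Teal 2·17=34, Kent→Teal 2·25=50, Vance→Red 4·21=84, Calder→Red 2·23=46. Service 214; fixed 247; total 461.
{Red, Blue, Green, Amber, Violet, Teal}: Quay→Teal 2·17=34, Kent→Green 2·25=50, Vance→Red 4·21=84, Calder→Red 2·23=46. Service 214; fixed 614; total 828.
No other subset beats 442.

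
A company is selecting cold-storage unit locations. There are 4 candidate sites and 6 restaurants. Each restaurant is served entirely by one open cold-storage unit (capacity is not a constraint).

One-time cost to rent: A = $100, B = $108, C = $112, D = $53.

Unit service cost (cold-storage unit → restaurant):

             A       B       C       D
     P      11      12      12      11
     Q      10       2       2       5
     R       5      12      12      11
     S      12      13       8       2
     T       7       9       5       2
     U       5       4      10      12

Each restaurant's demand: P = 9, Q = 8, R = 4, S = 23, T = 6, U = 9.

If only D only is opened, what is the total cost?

Total cost: 402

Each restaurant is assigned to its cheapest site among the open ones.
{D}: P→D 11·9=99, Q→D 5·8=40, R→D 11·4=44, S→D 2·23=46, T→D 2·6=12, U→D 12·9=108. Service 349; fixed 53; total 402.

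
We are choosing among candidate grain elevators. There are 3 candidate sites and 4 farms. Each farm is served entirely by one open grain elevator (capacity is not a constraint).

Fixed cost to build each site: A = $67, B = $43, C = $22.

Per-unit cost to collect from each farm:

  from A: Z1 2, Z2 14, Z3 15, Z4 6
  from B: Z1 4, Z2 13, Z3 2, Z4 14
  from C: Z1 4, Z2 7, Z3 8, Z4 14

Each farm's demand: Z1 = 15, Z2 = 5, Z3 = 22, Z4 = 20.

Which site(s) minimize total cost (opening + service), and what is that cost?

Open A, B and C; minimum total cost 361.

For any fixed open set, each farm goes to its cheapest open site; total = fixed + service.
{A, B, C}: Z1→A 2·15=30, Z2→C 7·5=35, Z3→B 2·22=44, Z4→A 6·20=120. Service 229; fixed 132; total 361.
{A, B}: service 259 + fixed 110 = 369
{A, C}: Z1→A 2·15=30, Z2→C 7·5=35, Z3→C 8·22=176, Z4→A 6·20=120. Service 361; fixed 89; total 450.
{C}: Z1→C 4·15=60, Z2→C 7·5=35, Z3→C 8·22=176, Z4→C 14·20=280. Service 551; fixed 22; total 573.
(All 7 nonempty subsets were checked; A, B and C is lowest.)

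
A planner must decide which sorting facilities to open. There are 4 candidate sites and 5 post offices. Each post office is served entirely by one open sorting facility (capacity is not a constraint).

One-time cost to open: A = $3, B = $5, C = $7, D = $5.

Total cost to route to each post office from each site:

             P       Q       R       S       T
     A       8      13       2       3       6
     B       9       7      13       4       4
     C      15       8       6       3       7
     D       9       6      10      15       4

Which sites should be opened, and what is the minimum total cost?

For any fixed open set, each post office goes to its cheapest open site; total = fixed + service.
{A, D}: P→A 8, Q→D 6, R→A 2, S→A 3, T→D 4. Service 23; fixed 8; total 31.
{A, B}: service 24 + fixed 8 = 32
{A}: service 32 + fixed 3 = 35
{A, B, C, D}: P→A 8, Q→D 6, R→A 2, S→A 3, T→B 4. Service 23; fixed 20; total 43.
No other subset beats 31.

Open A and D; minimum total cost 31.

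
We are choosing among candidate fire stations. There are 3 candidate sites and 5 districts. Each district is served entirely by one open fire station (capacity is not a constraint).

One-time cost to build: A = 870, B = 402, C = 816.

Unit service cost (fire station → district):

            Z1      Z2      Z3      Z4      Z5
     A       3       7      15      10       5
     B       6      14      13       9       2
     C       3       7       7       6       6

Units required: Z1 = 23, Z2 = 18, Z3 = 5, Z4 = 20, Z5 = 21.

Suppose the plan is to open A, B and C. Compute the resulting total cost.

Each district is assigned to its cheapest site among the open ones.
{A, B, C}: Z1→A 3·23=69, Z2→A 7·18=126, Z3→C 7·5=35, Z4→C 6·20=120, Z5→B 2·21=42. Service 392; fixed 2088; total 2480.

Total cost: 2480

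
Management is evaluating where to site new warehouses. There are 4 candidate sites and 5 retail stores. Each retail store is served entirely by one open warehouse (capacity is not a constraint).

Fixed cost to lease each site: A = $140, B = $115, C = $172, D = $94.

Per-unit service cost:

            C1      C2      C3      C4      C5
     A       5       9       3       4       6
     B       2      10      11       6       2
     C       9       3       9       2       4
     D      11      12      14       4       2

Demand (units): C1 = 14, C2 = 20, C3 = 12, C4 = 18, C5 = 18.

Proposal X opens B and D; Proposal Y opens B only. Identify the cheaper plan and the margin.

Proposal X: {B, D}: C1→B 2·14=28, C2→B 10·20=200, C3→B 11·12=132, C4→D 4·18=72, C5→B 2·18=36. Service 468; fixed 209; total 677.
Proposal Y: {B}: C1→B 2·14=28, C2→B 10·20=200, C3→B 11·12=132, C4→B 6·18=108, C5→B 2·18=36. Service 504; fixed 115; total 619.
Difference: |677 − 619| = 58.

Proposal Y is cheaper by 58.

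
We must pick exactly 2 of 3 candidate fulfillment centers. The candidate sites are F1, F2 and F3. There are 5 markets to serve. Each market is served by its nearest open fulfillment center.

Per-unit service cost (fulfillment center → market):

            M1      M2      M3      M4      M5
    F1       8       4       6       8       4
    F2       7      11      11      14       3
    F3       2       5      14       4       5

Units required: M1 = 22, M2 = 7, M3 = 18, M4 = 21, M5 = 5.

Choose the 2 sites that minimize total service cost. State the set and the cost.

Choose F1 and F3; total service cost 284.

With exactly 2 open, each market uses its cheapest among the chosen.
{F1, F3}: M1→F3 2·22=44, M2→F1 4·7=28, M3→F1 6·18=108, M4→F3 4·21=84, M5→F1 4·5=20. Service cost 284.
{F2, F3}: service cost 376
{F1, F2}: service cost 473
Among all 3 size-2 choices, {F1, F3} is lowest.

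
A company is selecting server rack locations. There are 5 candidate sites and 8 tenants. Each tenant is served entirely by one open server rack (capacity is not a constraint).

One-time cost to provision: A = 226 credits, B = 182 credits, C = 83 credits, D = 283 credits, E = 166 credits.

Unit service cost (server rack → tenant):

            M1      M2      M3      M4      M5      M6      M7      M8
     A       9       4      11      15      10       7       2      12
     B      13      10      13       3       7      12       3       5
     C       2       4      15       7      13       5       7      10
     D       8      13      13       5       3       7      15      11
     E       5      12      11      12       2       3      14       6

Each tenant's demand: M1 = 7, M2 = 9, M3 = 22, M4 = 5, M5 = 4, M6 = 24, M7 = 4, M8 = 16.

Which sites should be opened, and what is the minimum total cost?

For any fixed open set, each tenant goes to its cheapest open site; total = fixed + service.
{C, E}: M1→C 2·7=14, M2→C 4·9=36, M3→E 11·22=242, M4→C 7·5=35, M5→E 2·4=8, M6→E 3·24=72, M7→C 7·4=28, M8→E 6·16=96. Service 531; fixed 249; total 780.
{E}: M1→E 5·7=35, M2→E 12·9=108, M3→E 11·22=242, M4→E 12·5=60, M5→E 2·4=8, M6→E 3·24=72, M7→E 14·4=56, M8→E 6·16=96. Service 677; fixed 166; total 843.
{B, C}: M1→C 2·7=14, M2→C 4·9=36, M3→B 13·22=286, M4→B 3·5=15, M5→B 7·4=28, M6→C 5·24=120, M7→B 3·4=12, M8→B 5·16=80. Service 591; fixed 265; total 856.
{A, B, C, D, E}: M1→C 2·7=14, M2→A 4·9=36, M3→A 11·22=242, M4→B 3·5=15, M5→E 2·4=8, M6→E 3·24=72, M7→A 2·4=8, M8→B 5·16=80. Service 475; fixed 940; total 1415.
No other subset beats 780.

Open C and E; minimum total cost 780.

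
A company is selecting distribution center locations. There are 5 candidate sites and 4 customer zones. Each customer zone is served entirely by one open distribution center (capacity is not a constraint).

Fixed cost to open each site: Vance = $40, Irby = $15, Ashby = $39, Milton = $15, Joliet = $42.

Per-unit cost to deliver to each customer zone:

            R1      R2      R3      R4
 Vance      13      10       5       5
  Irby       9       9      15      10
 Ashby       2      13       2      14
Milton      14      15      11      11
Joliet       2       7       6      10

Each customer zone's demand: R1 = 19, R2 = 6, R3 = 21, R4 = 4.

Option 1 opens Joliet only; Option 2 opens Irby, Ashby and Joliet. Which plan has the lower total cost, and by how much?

Option 2 is cheaper by 30.

Option 1: {Joliet}: R1→Joliet 2·19=38, R2→Joliet 7·6=42, R3→Joliet 6·21=126, R4→Joliet 10·4=40. Service 246; fixed 42; total 288.
Option 2: {Irby, Ashby, Joliet}: R1→Ashby 2·19=38, R2→Joliet 7·6=42, R3→Ashby 2·21=42, R4→Irby 10·4=40. Service 162; fixed 96; total 258.
Difference: |288 − 258| = 30.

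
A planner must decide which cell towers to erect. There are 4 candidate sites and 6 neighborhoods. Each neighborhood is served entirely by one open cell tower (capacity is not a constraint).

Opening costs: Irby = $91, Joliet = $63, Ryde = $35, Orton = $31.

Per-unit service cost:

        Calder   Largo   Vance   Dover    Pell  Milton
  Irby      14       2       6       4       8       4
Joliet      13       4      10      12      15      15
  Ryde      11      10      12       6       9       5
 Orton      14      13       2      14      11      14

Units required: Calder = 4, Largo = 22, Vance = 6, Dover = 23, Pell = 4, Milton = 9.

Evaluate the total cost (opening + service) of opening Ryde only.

Each neighborhood is assigned to its cheapest site among the open ones.
{Ryde}: Calder→Ryde 11·4=44, Largo→Ryde 10·22=220, Vance→Ryde 12·6=72, Dover→Ryde 6·23=138, Pell→Ryde 9·4=36, Milton→Ryde 5·9=45. Service 555; fixed 35; total 590.

Total cost: 590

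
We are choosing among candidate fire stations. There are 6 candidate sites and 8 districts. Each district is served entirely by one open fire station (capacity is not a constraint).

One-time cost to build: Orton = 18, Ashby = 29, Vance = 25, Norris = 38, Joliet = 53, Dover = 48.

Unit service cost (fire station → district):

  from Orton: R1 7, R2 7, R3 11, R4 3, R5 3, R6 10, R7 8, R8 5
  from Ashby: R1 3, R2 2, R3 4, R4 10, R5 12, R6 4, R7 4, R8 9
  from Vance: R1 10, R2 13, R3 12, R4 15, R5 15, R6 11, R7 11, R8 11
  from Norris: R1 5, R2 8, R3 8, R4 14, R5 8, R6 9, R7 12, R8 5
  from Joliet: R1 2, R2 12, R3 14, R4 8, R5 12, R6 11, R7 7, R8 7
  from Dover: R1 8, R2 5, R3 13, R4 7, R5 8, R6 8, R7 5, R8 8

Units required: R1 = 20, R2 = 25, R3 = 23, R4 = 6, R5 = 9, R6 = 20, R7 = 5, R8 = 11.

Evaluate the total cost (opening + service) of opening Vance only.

Each district is assigned to its cheapest site among the open ones.
{Vance}: R1→Vance 10·20=200, R2→Vance 13·25=325, R3→Vance 12·23=276, R4→Vance 15·6=90, R5→Vance 15·9=135, R6→Vance 11·20=220, R7→Vance 11·5=55, R8→Vance 11·11=121. Service 1422; fixed 25; total 1447.

Total cost: 1447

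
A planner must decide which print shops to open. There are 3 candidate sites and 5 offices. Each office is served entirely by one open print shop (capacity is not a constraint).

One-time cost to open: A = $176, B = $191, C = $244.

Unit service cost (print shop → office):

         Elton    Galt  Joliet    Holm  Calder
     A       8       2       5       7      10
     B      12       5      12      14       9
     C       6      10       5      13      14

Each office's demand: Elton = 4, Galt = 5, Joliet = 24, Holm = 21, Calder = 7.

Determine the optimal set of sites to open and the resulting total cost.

For any fixed open set, each office goes to its cheapest open site; total = fixed + service.
{A}: Elton→A 8·4=32, Galt→A 2·5=10, Joliet→A 5·24=120, Holm→A 7·21=147, Calder→A 10·7=70. Service 379; fixed 176; total 555.
{A, B}: service 372 + fixed 367 = 739
{A, C}: Elton→C 6·4=24, Galt→A 2·5=10, Joliet→A 5·24=120, Holm→A 7·21=147, Calder→A 10·7=70. Service 371; fixed 420; total 791.
{A, B, C}: Elton→C 6·4=24, Galt→A 2·5=10, Joliet→A 5·24=120, Holm→A 7·21=147, Calder→B 9·7=63. Service 364; fixed 611; total 975.
No other subset beats 555.

Open A only; minimum total cost 555.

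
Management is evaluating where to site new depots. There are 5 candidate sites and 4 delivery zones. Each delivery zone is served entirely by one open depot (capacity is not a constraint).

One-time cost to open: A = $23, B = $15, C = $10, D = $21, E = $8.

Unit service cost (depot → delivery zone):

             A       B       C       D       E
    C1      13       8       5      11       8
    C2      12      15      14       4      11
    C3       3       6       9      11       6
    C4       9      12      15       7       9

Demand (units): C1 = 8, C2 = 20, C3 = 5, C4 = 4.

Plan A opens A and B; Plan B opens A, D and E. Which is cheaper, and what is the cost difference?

Plan A: {A, B}: C1→B 8·8=64, C2→A 12·20=240, C3→A 3·5=15, C4→A 9·4=36. Service 355; fixed 38; total 393.
Plan B: {A, D, E}: C1→E 8·8=64, C2→D 4·20=80, C3→A 3·5=15, C4→D 7·4=28. Service 187; fixed 52; total 239.
Difference: |393 − 239| = 154.

Plan B is cheaper by 154.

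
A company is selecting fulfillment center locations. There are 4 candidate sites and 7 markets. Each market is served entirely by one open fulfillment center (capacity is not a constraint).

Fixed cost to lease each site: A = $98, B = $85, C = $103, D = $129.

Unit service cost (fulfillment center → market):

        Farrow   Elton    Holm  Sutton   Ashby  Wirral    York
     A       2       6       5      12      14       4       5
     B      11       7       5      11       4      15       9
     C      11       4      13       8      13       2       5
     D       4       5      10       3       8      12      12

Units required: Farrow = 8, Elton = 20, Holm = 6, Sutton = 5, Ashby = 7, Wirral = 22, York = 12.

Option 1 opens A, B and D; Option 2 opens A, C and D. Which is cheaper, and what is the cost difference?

Option 2 is cheaper by 18.

Option 1: {A, B, D}: Farrow→A 2·8=16, Elton→D 5·20=100, Holm→A 5·6=30, Sutton→D 3·5=15, Ashby→B 4·7=28, Wirral→A 4·22=88, York→A 5·12=60. Service 337; fixed 312; total 649.
Option 2: {A, C, D}: Farrow→A 2·8=16, Elton→C 4·20=80, Holm→A 5·6=30, Sutton→D 3·5=15, Ashby→D 8·7=56, Wirral→C 2·22=44, York→A 5·12=60. Service 301; fixed 330; total 631.
Difference: |649 − 631| = 18.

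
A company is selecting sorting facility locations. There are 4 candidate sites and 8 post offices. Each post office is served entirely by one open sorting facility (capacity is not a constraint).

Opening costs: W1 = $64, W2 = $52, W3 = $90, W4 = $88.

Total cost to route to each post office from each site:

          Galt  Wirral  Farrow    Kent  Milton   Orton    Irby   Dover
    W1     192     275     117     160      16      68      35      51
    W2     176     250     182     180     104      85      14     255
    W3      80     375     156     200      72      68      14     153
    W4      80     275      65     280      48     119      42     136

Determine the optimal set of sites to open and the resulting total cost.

Open W1 and W4; minimum total cost 902.

For any fixed open set, each post office goes to its cheapest open site; total = fixed + service.
{W1, W4}: Galt→W4 80, Wirral→W1 275, Farrow→W4 65, Kent→W1 160, Milton→W1 16, Orton→W1 68, Irby→W1 35, Dover→W1 51. Service 750; fixed 152; total 902.
{W1, W2, W4}: Galt→W4 80, Wirral→W2 250, Farrow→W4 65, Kent→W1 160, Milton→W1 16, Orton→W1 68, Irby→W2 14, Dover→W1 51. Service 704; fixed 204; total 908.
{W1, W3}: service 781 + fixed 154 = 935
{W1, W2, W3, W4}: service 704 + fixed 294 = 998
No other subset beats 902.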